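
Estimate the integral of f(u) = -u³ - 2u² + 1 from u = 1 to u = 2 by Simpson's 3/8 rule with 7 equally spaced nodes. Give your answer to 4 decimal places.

h = (2 − 1)/6 = 0.166667.
Nodes u₀,…,u₆ = 1, 1.166667, 1.333333, 1.5, 1.666667, 1.833333, 2.
f(u) = -u³ - 2u² + 1: f₀=-2, f₁=-3.310185, f₂=-4.925926, f₃=-6.875, f₄=-9.185185, f₅=-11.884259, f₆=-15.
(3h/8)·[f₀ + 3f₁ + 3f₂ + 2f₃ + 3f₄ + 3f₅ + f₆] = 0.0625·(-118.666667) = -7.4167.

-7.4167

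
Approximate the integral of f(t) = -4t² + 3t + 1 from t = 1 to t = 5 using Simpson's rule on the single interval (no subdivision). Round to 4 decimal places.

S = (b−a)/6 · [f(1) + 4f(3) + f(5)] = 0.666667·[0 + 4·(-26) + (-84)] = -125.3333.

-125.3333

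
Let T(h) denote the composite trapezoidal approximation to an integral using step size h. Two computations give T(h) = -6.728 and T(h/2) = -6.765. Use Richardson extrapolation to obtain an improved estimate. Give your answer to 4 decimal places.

R = (4·T(h/2) − T(h)) / 3 = (4·(-6.765) − (-6.728))/3 = (-20.332)/3 = -6.7773.

-6.7773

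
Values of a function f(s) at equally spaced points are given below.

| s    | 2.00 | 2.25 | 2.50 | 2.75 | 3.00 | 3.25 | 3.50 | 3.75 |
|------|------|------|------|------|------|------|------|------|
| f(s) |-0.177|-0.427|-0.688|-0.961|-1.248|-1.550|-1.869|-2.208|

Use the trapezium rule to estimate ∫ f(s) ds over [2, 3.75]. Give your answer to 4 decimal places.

-1.9839

h = 0.25, n = 7.
(h/2)·[y₀ + 2y₁ + 2y₂ + 2y₃ + 2y₄ + 2y₅ + 2y₆ + y₇] = 0.125·(-15.871) = -1.9839.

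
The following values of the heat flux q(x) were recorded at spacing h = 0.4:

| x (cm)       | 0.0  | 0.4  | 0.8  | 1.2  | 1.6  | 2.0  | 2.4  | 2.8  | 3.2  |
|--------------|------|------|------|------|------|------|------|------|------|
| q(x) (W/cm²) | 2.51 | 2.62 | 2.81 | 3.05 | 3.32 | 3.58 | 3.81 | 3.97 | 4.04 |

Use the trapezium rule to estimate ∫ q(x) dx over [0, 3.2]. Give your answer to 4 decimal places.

10.5740

h = 0.4, n = 8.
(h/2)·[y₀ + 2y₁ + 2y₂ + 2y₃ + 2y₄ + 2y₅ + 2y₆ + 2y₇ + y₈] = 0.2·(52.87) = 10.5740.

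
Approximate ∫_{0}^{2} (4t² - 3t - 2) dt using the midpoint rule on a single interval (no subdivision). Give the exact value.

M = (b−a)·f(1) = 2·(-1) = -2.

-2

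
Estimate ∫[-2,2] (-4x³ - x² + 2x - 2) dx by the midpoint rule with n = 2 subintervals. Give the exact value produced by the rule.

h = (2 − (-2))/2 = 2.
Midpoints m₁,…,m₂ = -1, 1.
f(m₁)=-1, f(m₂)=-5.
h·[f(m₁) + f(m₂)] = 2·(-6) = -12.

-12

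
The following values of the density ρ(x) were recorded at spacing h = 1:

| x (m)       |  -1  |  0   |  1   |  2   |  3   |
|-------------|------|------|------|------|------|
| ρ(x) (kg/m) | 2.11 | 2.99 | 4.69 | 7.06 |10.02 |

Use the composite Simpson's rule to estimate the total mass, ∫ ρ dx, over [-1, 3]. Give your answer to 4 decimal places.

20.5700

h = 1, n = 4.
(h/3)·[y₀ + 4y₁ + 2y₂ + 4y₃ + y₄] = 0.333333·(61.71) = 20.5700.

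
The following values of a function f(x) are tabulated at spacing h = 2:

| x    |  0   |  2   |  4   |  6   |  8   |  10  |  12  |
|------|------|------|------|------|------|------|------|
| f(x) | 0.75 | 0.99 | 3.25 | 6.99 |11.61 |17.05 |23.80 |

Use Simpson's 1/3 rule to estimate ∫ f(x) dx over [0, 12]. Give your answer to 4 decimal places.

102.9267

h = 2, n = 6.
(h/3)·[y₀ + 4y₁ + 2y₂ + 4y₃ + 2y₄ + 4y₅ + y₆] = 0.666667·(154.39) = 102.9267.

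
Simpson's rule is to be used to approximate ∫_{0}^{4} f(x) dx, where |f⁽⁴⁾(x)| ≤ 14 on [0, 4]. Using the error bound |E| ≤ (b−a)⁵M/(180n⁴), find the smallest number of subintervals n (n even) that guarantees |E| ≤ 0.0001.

30

Need 14336/(180n⁴) ≤ 0.0001.
n⁴ ≥ 14336/(180·0.0001) = 796444 ⇒ n ≥ 29.8737, so the smallest even n is 30. (n must be even for Simpson's rule.)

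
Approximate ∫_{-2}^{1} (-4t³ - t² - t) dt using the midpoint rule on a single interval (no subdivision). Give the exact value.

M = (b−a)·f(-0.5) = 3·(0.75) = 2.25.

2.25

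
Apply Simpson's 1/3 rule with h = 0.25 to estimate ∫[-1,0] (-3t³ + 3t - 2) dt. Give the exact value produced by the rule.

h = (0 − (-1))/4 = 0.25.
Nodes t₀,…,t₄ = -1, -0.75, -0.5, -0.25, 0.
f(t) = -3t³ + 3t - 2: f₀=-2, f₁=-2.984375, f₂=-3.125, f₃=-2.703125, f₄=-2.
(h/3)·[f₀ + 4f₁ + 2f₂ + 4f₃ + f₄] = 0.083333·(-33) = -2.75.

-2.75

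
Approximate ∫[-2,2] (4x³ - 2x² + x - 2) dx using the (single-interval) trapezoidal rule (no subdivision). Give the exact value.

T = (b−a)/2 · [f(-2) + f(2)] = 2·[(-44) + 24] = -40.

-40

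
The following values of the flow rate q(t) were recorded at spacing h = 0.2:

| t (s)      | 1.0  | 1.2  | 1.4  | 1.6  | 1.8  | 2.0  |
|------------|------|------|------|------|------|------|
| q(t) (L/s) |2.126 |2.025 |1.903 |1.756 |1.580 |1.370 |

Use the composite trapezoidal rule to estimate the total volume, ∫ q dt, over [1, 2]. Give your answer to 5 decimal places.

h = 0.2, n = 5.
(h/2)·[y₀ + 2y₁ + 2y₂ + 2y₃ + 2y₄ + y₅] = 0.1·(18.024) = 1.80240.

1.80240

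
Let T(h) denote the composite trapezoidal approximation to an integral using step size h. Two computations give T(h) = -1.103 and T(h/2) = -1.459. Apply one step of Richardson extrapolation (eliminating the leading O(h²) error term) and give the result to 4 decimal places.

-1.5777

R = (4·T(h/2) − T(h)) / 3 = (4·(-1.459) − (-1.103))/3 = (-4.733)/3 = -1.5777.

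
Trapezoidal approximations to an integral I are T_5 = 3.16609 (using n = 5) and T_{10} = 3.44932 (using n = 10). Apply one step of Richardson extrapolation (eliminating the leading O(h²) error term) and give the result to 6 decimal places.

3.543730

R = (4·T_{10} − T_5) / 3 = (4·3.44932 − 3.16609)/3 = (10.63119)/3 = 3.543730.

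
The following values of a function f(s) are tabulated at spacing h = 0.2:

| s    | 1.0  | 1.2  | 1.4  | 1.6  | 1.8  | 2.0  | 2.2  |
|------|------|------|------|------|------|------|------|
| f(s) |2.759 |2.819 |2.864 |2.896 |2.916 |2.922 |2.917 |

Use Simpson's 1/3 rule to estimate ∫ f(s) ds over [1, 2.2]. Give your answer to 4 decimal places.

h = 0.2, n = 6.
(h/3)·[y₀ + 4y₁ + 2y₂ + 4y₃ + 2y₄ + 4y₅ + y₆] = 0.066667·(51.784) = 3.4523.

3.4523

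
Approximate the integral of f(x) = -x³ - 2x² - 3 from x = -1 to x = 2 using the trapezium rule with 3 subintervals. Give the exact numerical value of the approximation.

-20.5

h = (2 − (-1))/3 = 1.
Nodes x₀,…,x₃ = -1, 0, 1, 2.
f(x) = -x³ - 2x² - 3: f₀=-4, f₁=-3, f₂=-6, f₃=-19.
(h/2)·[f₀ + 2f₁ + 2f₂ + f₃] = 0.5·(-41) = -20.5.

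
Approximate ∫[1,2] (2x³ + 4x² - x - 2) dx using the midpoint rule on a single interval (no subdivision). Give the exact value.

12.25

M = (b−a)·f(1.5) = 1·(12.25) = 12.25.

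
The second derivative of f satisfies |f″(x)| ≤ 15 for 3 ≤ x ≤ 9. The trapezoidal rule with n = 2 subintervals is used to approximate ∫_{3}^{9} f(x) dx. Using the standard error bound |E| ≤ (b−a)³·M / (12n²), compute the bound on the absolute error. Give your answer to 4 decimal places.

67.5000

|E| ≤ (6)³·15 / (12·2²) = 3240/48 = 67.5000.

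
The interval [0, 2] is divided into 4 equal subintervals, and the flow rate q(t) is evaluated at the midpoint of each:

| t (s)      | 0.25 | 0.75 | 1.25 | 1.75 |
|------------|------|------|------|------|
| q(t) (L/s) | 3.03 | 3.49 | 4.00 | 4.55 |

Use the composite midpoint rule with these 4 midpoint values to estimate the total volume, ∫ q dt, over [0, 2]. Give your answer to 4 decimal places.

h = 0.5, n = 4.
h·[y(m₁) + y(m₂) + y(m₃) + y(m₄)] = 0.5·(15.07) = 7.5350.

7.5350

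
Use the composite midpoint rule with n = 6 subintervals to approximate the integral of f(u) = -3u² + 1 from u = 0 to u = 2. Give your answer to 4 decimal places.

h = (2 − 0)/6 = 0.333333.
Midpoints m₁,…,m₆ = 0.166667, 0.5, 0.833333, 1.166667, 1.5, 1.833333.
f(m₁)=0.916667, f(m₂)=0.25, f(m₃)=-1.083333, f(m₄)=-3.083333, f(m₅)=-5.75, f(m₆)=-9.083333.
h·[f(m₁) + f(m₂) + f(m₃) + f(m₄) + f(m₅) + f(m₆)] = 0.333333·(-17.833333) = -5.9444.

-5.9444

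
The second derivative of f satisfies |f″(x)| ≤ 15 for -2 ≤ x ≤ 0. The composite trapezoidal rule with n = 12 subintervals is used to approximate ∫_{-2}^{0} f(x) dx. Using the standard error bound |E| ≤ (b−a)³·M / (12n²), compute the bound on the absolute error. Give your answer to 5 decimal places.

|E| ≤ (2)³·15 / (12·12²) = 120/1728 = 0.06944.

0.06944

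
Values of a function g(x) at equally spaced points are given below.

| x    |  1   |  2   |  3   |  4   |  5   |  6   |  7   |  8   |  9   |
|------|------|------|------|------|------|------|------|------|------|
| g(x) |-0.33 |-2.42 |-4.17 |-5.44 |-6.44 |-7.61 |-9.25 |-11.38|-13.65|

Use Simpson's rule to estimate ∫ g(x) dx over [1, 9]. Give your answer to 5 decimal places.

-53.70000

h = 1, n = 8.
(h/3)·[y₀ + 4y₁ + 2y₂ + 4y₃ + 2y₄ + 4y₅ + 2y₆ + 4y₇ + y₈] = 0.333333·(-161.10) = -53.70000.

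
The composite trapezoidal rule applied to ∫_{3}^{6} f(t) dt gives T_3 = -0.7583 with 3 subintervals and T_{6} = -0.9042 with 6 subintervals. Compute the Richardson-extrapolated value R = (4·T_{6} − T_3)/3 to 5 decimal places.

R = (4·T_{6} − T_3) / 3 = (4·(-0.9042) − (-0.7583))/3 = (-2.8585)/3 = -0.95283.

-0.95283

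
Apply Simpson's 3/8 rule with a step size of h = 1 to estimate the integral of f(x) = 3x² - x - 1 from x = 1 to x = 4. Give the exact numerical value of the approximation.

h = (4 − 1)/3 = 1.
Nodes x₀,…,x₃ = 1, 2, 3, 4.
f(x) = 3x² - x - 1: f₀=1, f₁=9, f₂=23, f₃=43.
(3h/8)·[f₀ + 3f₁ + 3f₂ + f₃] = 0.375·(140) = 52.5.

52.5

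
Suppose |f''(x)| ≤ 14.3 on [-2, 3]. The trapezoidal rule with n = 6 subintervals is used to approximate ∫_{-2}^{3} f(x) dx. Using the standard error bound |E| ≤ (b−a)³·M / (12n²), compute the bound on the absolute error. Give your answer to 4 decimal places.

|E| ≤ (5)³·14.3 / (12·6²) = 1787.5/432 = 4.1377.

4.1377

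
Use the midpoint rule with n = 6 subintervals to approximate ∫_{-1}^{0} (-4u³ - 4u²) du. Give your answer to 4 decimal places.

-0.3380

h = (0 − (-1))/6 = 0.166667.
Midpoints m₁,…,m₆ = -0.916667, -0.75, -0.583333, -0.416667, -0.25, -0.083333.
f(m₁)=-0.280093, f(m₂)=-0.5625, f(m₃)=-0.567130, f(m₄)=-0.405093, f(m₅)=-0.1875, f(m₆)=-0.025463.
h·[f(m₁) + f(m₂) + f(m₃) + f(m₄) + f(m₅) + f(m₆)] = 0.166667·(-2.027778) = -0.3380.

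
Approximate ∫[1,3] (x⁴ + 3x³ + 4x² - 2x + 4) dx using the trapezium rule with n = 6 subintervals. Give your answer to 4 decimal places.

h = (3 − 1)/6 = 0.333333.
Nodes x₀,…,x₆ = 1, 1.333333, 1.666667, 2, 2.333333, 2.666667, 3.
f(x) = x⁴ + 3x³ + 4x² - 2x + 4: f₀=10, f₁=18.716049, f₂=33.382716, f₃=56, f₄=88.864198, f₅=134.567901, f₆=196.
(h/2)·[f₀ + 2f₁ + 2f₂ + 2f₃ + 2f₄ + 2f₅ + f₆] = 0.166667·(869.061728) = 144.8436.

144.8436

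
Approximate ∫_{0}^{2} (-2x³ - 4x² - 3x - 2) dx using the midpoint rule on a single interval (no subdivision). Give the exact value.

M = (b−a)·f(1) = 2·(-11) = -22.

-22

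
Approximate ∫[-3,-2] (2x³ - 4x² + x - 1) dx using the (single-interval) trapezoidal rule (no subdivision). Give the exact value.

T = (b−a)/2 · [f(-3) + f(-2)] = 0.5·[(-94) + (-35)] = -64.5.

-64.5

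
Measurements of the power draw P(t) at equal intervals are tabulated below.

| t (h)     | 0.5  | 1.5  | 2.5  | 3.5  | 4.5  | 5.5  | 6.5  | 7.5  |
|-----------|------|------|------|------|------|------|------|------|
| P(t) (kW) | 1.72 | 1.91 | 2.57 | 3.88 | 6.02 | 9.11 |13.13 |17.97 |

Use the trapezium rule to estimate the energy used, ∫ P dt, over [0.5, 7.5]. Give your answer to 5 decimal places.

h = 1, n = 7.
(h/2)·[y₀ + 2y₁ + 2y₂ + 2y₃ + 2y₄ + 2y₅ + 2y₆ + y₇] = 0.5·(92.93) = 46.46500.

46.46500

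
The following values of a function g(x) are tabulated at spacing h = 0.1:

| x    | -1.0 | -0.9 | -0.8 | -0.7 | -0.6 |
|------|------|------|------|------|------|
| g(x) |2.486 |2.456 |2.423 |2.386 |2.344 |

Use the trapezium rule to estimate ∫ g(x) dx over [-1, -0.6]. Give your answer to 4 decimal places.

h = 0.1, n = 4.
(h/2)·[y₀ + 2y₁ + 2y₂ + 2y₃ + y₄] = 0.05·(19.360) = 0.9680.

0.9680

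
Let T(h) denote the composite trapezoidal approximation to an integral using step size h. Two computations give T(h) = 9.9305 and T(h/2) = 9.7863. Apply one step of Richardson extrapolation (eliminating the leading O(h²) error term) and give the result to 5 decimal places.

9.73823

R = (4·T(h/2) − T(h)) / 3 = (4·9.7863 − 9.9305)/3 = (29.2147)/3 = 9.73823.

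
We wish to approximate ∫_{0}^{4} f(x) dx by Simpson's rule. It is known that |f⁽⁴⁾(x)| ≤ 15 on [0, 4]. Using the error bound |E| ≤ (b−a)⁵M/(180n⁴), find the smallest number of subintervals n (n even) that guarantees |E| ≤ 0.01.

Need 15360/(180n⁴) ≤ 0.01.
n⁴ ≥ 15360/(180·0.01) = 8533.33 ⇒ n ≥ 9.6112, so the smallest even n is 10. (n must be even for Simpson's rule.)

10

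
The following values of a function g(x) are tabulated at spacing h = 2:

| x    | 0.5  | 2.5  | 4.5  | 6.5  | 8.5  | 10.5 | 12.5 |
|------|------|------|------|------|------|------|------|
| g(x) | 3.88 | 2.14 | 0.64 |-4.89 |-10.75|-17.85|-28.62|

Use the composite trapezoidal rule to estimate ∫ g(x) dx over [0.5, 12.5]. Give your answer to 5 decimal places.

-86.16000

h = 2, n = 6.
(h/2)·[y₀ + 2y₁ + 2y₂ + 2y₃ + 2y₄ + 2y₅ + y₆] = 1·(-86.16) = -86.16000.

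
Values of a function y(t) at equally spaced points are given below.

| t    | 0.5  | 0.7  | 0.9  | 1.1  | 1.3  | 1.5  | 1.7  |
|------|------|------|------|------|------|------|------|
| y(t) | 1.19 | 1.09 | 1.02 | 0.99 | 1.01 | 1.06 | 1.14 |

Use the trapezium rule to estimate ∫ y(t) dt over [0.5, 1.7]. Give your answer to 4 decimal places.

1.2670

h = 0.2, n = 6.
(h/2)·[y₀ + 2y₁ + 2y₂ + 2y₃ + 2y₄ + 2y₅ + y₆] = 0.1·(12.67) = 1.2670.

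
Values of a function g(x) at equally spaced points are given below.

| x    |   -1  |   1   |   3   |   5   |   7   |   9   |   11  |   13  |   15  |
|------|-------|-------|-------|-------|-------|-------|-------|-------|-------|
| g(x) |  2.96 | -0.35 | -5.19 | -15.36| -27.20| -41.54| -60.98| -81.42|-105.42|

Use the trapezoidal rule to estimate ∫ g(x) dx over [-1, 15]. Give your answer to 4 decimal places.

h = 2, n = 8.
(h/2)·[y₀ + 2y₁ + 2y₂ + 2y₃ + 2y₄ + 2y₅ + 2y₆ + 2y₇ + y₈] = 1·(-566.54) = -566.5400.

-566.5400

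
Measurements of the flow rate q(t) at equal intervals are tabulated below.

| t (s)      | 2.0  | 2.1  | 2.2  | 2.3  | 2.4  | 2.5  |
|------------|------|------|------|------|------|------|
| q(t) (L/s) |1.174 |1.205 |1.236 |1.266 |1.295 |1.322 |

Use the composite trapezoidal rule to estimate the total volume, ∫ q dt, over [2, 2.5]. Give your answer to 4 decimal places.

0.6250

h = 0.1, n = 5.
(h/2)·[y₀ + 2y₁ + 2y₂ + 2y₃ + 2y₄ + y₅] = 0.05·(12.500) = 0.6250.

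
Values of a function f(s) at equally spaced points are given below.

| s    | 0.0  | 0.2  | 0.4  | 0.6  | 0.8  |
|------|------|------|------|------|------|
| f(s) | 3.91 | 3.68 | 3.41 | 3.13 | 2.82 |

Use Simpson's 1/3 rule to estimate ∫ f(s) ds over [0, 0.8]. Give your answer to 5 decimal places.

2.71933

h = 0.2, n = 4.
(h/3)·[y₀ + 4y₁ + 2y₂ + 4y₃ + y₄] = 0.066667·(40.79) = 2.71933.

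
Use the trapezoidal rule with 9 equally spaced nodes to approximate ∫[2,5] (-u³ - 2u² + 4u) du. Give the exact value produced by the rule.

h = (5 − 2)/8 = 0.375.
Nodes u₀,…,u₈ = 2, 2.375, 2.75, 3.125, 3.5, 3.875, 4.25, 4.625, 5.
f(u) = -u³ - 2u² + 4u: f₀=-8, f₁=-15.177734375, f₂=-24.921875, f₃=-37.548828125, f₄=-53.375, f₅=-72.716796875, f₆=-95.890625, f₇=-123.212890625, f₈=-155.
(h/2)·[f₀ + 2f₁ + 2f₂ + 2f₃ + 2f₄ + 2f₅ + 2f₆ + 2f₇ + f₈] = 0.1875·(-1008.6875) = -189.12890625.

-189.12890625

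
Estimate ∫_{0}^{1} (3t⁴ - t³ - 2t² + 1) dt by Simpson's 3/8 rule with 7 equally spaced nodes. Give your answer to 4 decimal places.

h = (1 − 0)/6 = 0.166667.
Nodes t₀,…,t₆ = 0, 0.166667, 0.333333, 0.5, 0.666667, 0.833333, 1.
f(t) = 3t⁴ - t³ - 2t² + 1: f₀=1, f₁=0.942130, f₂=0.777778, f₃=0.5625, f₄=0.407407, f₅=0.479167, f₆=1.
(3h/8)·[f₀ + 3f₁ + 3f₂ + 2f₃ + 3f₄ + 3f₅ + f₆] = 0.0625·(10.944444) = 0.6840.

0.6840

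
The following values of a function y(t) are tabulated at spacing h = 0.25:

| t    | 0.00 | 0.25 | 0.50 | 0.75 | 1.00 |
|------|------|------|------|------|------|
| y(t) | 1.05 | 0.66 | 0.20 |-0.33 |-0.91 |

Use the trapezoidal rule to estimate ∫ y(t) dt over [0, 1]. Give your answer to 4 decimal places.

h = 0.25, n = 4.
(h/2)·[y₀ + 2y₁ + 2y₂ + 2y₃ + y₄] = 0.125·(1.20) = 0.1500.

0.1500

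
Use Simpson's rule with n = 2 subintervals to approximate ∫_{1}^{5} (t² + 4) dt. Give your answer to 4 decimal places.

h = (5 − 1)/2 = 2.
Nodes t₀,…,t₂ = 1, 3, 5.
f(t) = t² + 4: f₀=5, f₁=13, f₂=29.
(h/3)·[f₀ + 4f₁ + f₂] = 0.666667·(86) = 57.3333.

57.3333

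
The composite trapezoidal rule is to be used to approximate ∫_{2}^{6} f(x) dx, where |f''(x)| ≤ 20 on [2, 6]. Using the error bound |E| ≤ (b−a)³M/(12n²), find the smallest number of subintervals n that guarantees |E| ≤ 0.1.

33

Need 1280/(12n²) ≤ 0.1.
n² ≥ 1280/(12·0.1) = 1066.67 ⇒ n ≥ 32.6599, so the smallest n is 33.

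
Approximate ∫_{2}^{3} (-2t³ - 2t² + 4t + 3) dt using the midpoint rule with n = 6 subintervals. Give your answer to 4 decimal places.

-32.1273

h = (3 − 2)/6 = 0.166667.
Midpoints m₁,…,m₆ = 2.083333, 2.25, 2.416667, 2.583333, 2.75, 2.916667.
f(m₁)=-15.431713, f(m₂)=-20.90625, f(m₃)=-27.241898, f(m₄)=-34.494213, f(m₅)=-42.71875, f(m₆)=-51.971065.
h·[f(m₁) + f(m₂) + f(m₃) + f(m₄) + f(m₅) + f(m₆)] = 0.166667·(-192.763889) = -32.1273.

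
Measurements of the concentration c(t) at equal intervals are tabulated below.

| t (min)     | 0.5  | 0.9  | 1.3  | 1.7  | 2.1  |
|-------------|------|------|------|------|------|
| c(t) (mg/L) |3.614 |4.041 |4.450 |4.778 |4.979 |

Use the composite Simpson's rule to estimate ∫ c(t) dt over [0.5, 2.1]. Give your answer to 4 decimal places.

h = 0.4, n = 4.
(h/3)·[y₀ + 4y₁ + 2y₂ + 4y₃ + y₄] = 0.133333·(52.769) = 7.0359.

7.0359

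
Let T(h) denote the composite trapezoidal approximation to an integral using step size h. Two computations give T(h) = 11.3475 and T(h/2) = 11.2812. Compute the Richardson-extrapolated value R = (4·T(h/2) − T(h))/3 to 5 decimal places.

11.25910

R = (4·T(h/2) − T(h)) / 3 = (4·11.2812 − 11.3475)/3 = (33.7773)/3 = 11.25910.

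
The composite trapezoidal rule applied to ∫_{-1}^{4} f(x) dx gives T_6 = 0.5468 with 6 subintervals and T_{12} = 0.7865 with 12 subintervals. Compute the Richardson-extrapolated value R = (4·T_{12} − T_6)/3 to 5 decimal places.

0.86640

R = (4·T_{12} − T_6) / 3 = (4·0.7865 − 0.5468)/3 = (2.5992)/3 = 0.86640.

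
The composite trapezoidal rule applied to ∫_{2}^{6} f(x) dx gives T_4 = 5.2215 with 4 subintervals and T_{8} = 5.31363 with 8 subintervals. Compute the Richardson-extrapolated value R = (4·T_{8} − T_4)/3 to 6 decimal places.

R = (4·T_{8} − T_4) / 3 = (4·5.31363 − 5.2215)/3 = (16.03302)/3 = 5.344340.

5.344340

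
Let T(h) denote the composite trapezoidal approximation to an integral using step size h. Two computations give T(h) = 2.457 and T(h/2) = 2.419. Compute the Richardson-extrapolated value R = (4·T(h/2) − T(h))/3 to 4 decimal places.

R = (4·T(h/2) − T(h)) / 3 = (4·2.419 − 2.457)/3 = (7.219)/3 = 2.4063.

2.4063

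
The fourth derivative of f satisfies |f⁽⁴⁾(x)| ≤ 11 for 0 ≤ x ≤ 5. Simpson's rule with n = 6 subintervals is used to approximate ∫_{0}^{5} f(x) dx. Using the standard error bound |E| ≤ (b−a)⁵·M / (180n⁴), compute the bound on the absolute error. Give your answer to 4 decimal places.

|E| ≤ (5)⁵·11 / (180·6⁴) = 34375/233280 = 0.1474.

0.1474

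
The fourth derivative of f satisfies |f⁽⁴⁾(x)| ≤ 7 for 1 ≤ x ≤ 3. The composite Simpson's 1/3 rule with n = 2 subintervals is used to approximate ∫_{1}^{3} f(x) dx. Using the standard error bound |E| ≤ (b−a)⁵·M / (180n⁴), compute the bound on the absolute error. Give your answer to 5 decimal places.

|E| ≤ (2)⁵·7 / (180·2⁴) = 224/2880 = 0.07778.

0.07778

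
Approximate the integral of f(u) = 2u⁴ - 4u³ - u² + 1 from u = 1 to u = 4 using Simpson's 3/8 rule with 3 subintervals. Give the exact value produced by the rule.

h = (4 − 1)/3 = 1.
Nodes u₀,…,u₃ = 1, 2, 3, 4.
f(u) = 2u⁴ - 4u³ - u² + 1: f₀=-2, f₁=-3, f₂=46, f₃=241.
(3h/8)·[f₀ + 3f₁ + 3f₂ + f₃] = 0.375·(368) = 138.

138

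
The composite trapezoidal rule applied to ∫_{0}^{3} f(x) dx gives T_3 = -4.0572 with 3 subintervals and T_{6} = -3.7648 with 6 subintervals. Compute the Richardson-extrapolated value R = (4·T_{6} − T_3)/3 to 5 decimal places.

R = (4·T_{6} − T_3) / 3 = (4·(-3.7648) − (-4.0572))/3 = (-11.0020)/3 = -3.66733.

-3.66733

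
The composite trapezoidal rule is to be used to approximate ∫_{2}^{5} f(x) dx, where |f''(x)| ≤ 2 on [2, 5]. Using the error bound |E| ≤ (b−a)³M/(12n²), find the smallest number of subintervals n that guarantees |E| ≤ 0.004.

Need 54/(12n²) ≤ 0.004.
n² ≥ 54/(12·0.004) = 1125 ⇒ n ≥ 33.5410, so the smallest n is 34.

34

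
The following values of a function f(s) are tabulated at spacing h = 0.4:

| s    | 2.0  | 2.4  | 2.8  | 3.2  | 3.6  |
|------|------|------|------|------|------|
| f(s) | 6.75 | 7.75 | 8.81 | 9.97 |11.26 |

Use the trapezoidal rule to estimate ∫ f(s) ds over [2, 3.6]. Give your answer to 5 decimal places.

h = 0.4, n = 4.
(h/2)·[y₀ + 2y₁ + 2y₂ + 2y₃ + y₄] = 0.2·(71.07) = 14.21400.

14.21400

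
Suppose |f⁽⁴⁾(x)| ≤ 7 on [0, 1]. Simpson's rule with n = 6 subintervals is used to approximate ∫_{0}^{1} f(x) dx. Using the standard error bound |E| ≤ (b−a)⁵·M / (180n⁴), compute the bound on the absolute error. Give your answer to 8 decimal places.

0.00003001

|E| ≤ (1)⁵·7 / (180·6⁴) = 7/233280 = 0.00003001.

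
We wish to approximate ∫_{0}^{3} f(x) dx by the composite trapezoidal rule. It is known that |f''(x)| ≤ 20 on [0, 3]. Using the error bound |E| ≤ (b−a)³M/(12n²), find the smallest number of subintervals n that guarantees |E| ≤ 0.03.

39

Need 540/(12n²) ≤ 0.03.
n² ≥ 540/(12·0.03) = 1500 ⇒ n ≥ 38.7298, so the smallest n is 39.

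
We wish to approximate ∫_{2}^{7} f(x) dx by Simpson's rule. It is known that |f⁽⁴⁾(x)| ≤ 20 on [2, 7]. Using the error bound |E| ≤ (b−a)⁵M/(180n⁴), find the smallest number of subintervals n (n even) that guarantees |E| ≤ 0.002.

Need 62500/(180n⁴) ≤ 0.002.
n⁴ ≥ 62500/(180·0.002) = 173611 ⇒ n ≥ 20.4124, so the smallest even n is 22. (n must be even for Simpson's rule.)

22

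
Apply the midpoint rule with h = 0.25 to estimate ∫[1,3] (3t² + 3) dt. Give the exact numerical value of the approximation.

31.96875

h = (3 − 1)/8 = 0.25.
Midpoints m₁,…,m₈ = 1.125, 1.375, 1.625, 1.875, 2.125, 2.375, 2.625, 2.875.
f(m₁)=6.796875, f(m₂)=8.671875, f(m₃)=10.921875, f(m₄)=13.546875, f(m₅)=16.546875, f(m₆)=19.921875, f(m₇)=23.671875, f(m₈)=27.796875.
h·[f(m₁) + f(m₂) + f(m₃) + f(m₄) + f(m₅) + f(m₆) + f(m₇) + f(m₈)] = 0.25·(127.875) = 31.96875.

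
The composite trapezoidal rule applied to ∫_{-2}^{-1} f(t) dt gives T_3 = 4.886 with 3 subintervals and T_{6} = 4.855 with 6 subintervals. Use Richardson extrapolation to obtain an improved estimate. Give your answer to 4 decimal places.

4.8447

R = (4·T_{6} − T_3) / 3 = (4·4.855 − 4.886)/3 = (14.534)/3 = 4.8447.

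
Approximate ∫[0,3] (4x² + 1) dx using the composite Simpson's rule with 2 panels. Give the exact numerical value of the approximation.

h = (3 − 0)/2 = 1.5.
Nodes x₀,…,x₂ = 0, 1.5, 3.
f(x) = 4x² + 1: f₀=1, f₁=10, f₂=37.
(h/3)·[f₀ + 4f₁ + f₂] = 0.5·(78) = 39.

39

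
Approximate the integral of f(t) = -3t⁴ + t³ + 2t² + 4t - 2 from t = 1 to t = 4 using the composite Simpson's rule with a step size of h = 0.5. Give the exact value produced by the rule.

h = (4 − 1)/6 = 0.5.
Nodes t₀,…,t₆ = 1, 1.5, 2, 2.5, 3, 3.5, 4.
f(t) = -3t⁴ + t³ + 2t² + 4t - 2: f₀=2, f₁=-3.3125, f₂=-26, f₃=-81.0625, f₄=-188, f₅=-370.8125, f₆=-658.
(h/3)·[f₀ + 4f₁ + 2f₂ + 4f₃ + 2f₄ + 4f₅ + f₆] = 0.166667·(-2904.75) = -484.125.

-484.125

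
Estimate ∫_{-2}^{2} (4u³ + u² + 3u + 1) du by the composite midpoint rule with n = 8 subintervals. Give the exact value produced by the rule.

h = (2 − (-2))/8 = 0.5.
Midpoints m₁,…,m₈ = -1.75, -1.25, -0.75, -0.25, 0.25, 0.75, 1.25, 1.75.
f(m₁)=-22.625, f(m₂)=-9, f(m₃)=-2.375, f(m₄)=0.25, f(m₅)=1.875, f(m₆)=5.5, f(m₇)=14.125, f(m₈)=30.75.
h·[f(m₁) + f(m₂) + f(m₃) + f(m₄) + f(m₅) + f(m₆) + f(m₇) + f(m₈)] = 0.5·(18.5) = 9.25.

9.25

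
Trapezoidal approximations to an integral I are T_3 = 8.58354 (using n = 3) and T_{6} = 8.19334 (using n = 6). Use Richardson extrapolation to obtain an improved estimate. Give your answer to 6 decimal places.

8.063273

R = (4·T_{6} − T_3) / 3 = (4·8.19334 − 8.58354)/3 = (24.18982)/3 = 8.063273.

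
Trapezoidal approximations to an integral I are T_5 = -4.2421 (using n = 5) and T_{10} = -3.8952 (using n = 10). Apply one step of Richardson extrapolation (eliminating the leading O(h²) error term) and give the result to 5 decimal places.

-3.77957

R = (4·T_{10} − T_5) / 3 = (4·(-3.8952) − (-4.2421))/3 = (-11.3387)/3 = -3.77957.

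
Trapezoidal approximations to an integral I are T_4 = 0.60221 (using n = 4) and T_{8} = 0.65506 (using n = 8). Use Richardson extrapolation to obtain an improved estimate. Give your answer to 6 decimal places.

R = (4·T_{8} − T_4) / 3 = (4·0.65506 − 0.60221)/3 = (2.01803)/3 = 0.672677.

0.672677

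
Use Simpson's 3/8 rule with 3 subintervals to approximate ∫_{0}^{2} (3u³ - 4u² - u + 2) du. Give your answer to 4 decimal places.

3.3333

h = (2 − 0)/3 = 0.666667.
Nodes u₀,…,u₃ = 0, 0.666667, 1.333333, 2.
f(u) = 3u³ - 4u² - u + 2: f₀=2, f₁=0.444444, f₂=0.666667, f₃=8.
(3h/8)·[f₀ + 3f₁ + 3f₂ + f₃] = 0.25·(13.333333) = 3.3333.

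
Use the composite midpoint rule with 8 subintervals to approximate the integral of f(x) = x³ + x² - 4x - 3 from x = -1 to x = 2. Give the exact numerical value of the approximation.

h = (2 − (-1))/8 = 0.375.
Midpoints m₁,…,m₈ = -0.8125, -0.4375, -0.0625, 0.3125, 0.6875, 1.0625, 1.4375, 1.8125.
f(m₁)=0.373779296875, f(m₂)=-1.142333984375, f(m₃)=-2.746337890625, f(m₄)=-4.121826171875, f(m₅)=-4.952392578125, f(m₆)=-4.921630859375, f(m₇)=-3.713134765625, f(m₈)=-1.010498046875.
h·[f(m₁) + f(m₂) + f(m₃) + f(m₄) + f(m₅) + f(m₆) + f(m₇) + f(m₈)] = 0.375·(-22.234375) = -8.337890625.

-8.337890625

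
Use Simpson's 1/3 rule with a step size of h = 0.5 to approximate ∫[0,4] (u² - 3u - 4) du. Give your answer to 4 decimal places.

h = (4 − 0)/8 = 0.5.
Nodes u₀,…,u₈ = 0, 0.5, 1, 1.5, 2, 2.5, 3, 3.5, 4.
f(u) = u² - 3u - 4: f₀=-4, f₁=-5.25, f₂=-6, f₃=-6.25, f₄=-6, f₅=-5.25, f₆=-4, f₇=-2.25, f₈=0.
(h/3)·[f₀ + 4f₁ + 2f₂ + 4f₃ + 2f₄ + 4f₅ + 2f₆ + 4f₇ + f₈] = 0.166667·(-112) = -18.6667.

-18.6667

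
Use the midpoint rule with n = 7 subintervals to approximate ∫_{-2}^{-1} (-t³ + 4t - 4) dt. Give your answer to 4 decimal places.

h = (-1 − (-2))/7 = 0.142857.
Midpoints m₁,…,m₇ = -1.928571, -1.785714, -1.642857, -1.5, -1.357143, -1.214286, -1.071429.
f(m₁)=-4.541181, f(m₂)=-5.448615, f(m₃)=-6.137391, f(m₄)=-6.625, f(m₅)=-6.928936, f(m₆)=-7.066691, f(m₇)=-7.055758.
h·[f(m₁) + f(m₂) + f(m₃) + f(m₄) + f(m₅) + f(m₆) + f(m₇)] = 0.142857·(-43.803571) = -6.2577.

-6.2577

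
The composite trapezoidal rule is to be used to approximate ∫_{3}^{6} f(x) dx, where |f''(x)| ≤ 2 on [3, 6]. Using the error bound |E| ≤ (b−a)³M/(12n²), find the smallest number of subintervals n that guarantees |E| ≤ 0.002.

48

Need 54/(12n²) ≤ 0.002.
n² ≥ 54/(12·0.002) = 2250 ⇒ n ≥ 47.4342, so the smallest n is 48.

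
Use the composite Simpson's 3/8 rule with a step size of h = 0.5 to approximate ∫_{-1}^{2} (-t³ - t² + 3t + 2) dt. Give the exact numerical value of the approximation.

h = (2 − (-1))/6 = 0.5.
Nodes t₀,…,t₆ = -1, -0.5, 0, 0.5, 1, 1.5, 2.
f(t) = -t³ - t² + 3t + 2: f₀=-1, f₁=0.375, f₂=2, f₃=3.125, f₄=3, f₅=0.875, f₆=-4.
(3h/8)·[f₀ + 3f₁ + 3f₂ + 2f₃ + 3f₄ + 3f₅ + f₆] = 0.1875·(20) = 3.75.

3.75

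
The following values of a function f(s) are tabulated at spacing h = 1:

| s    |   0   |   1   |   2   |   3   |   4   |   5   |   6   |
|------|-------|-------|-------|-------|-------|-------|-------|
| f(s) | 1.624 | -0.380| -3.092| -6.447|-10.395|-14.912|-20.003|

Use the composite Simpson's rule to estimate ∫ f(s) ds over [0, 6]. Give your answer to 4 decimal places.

-44.1030

h = 1, n = 6.
(h/3)·[y₀ + 4y₁ + 2y₂ + 4y₃ + 2y₄ + 4y₅ + y₆] = 0.333333·(-132.309) = -44.1030.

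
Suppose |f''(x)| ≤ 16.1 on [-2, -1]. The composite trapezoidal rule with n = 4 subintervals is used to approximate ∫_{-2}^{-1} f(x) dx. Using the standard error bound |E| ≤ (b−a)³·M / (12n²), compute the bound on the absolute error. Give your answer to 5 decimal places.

0.08385

|E| ≤ (1)³·16.1 / (12·4²) = 16.1/192 = 0.08385.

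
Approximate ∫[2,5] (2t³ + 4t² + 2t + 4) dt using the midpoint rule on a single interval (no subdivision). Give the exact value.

M = (b−a)·f(3.5) = 3·(145.75) = 437.25.

437.25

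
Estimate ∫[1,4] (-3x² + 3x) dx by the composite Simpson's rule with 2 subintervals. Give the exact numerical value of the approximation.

h = (4 − 1)/2 = 1.5.
Nodes x₀,…,x₂ = 1, 2.5, 4.
f(x) = -3x² + 3x: f₀=0, f₁=-11.25, f₂=-36.
(h/3)·[f₀ + 4f₁ + f₂] = 0.5·(-81) = -40.5.

-40.5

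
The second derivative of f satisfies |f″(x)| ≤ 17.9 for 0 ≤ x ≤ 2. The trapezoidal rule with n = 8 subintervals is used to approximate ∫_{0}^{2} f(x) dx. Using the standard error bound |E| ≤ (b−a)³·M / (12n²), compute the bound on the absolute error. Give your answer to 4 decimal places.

|E| ≤ (2)³·17.9 / (12·8²) = 143.2/768 = 0.1865.

0.1865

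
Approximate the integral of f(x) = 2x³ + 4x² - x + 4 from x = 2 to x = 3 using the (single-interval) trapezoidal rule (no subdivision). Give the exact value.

T = (b−a)/2 · [f(2) + f(3)] = 0.5·[34 + 91] = 62.5.

62.5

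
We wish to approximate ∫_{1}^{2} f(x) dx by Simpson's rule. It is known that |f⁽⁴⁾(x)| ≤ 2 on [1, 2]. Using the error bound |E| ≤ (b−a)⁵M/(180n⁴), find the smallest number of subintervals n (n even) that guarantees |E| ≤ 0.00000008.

Need 2/(180n⁴) ≤ 0.00000008.
n⁴ ≥ 2/(180·0.00000008) = 138889 ⇒ n ≥ 19.3049, so the smallest even n is 20. (n must be even for Simpson's rule.)

20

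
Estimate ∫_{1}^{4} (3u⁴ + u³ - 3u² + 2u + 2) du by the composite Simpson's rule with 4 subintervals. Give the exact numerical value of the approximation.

h = (4 − 1)/4 = 0.75.
Nodes u₀,…,u₄ = 1, 1.75, 2.5, 3.25, 4.
f(u) = 3u⁴ + u³ - 3u² + 2u + 2: f₀=5, f₁=29.80859375, f₂=121.0625, f₃=345.83984375, f₄=794.
(h/3)·[f₀ + 4f₁ + 2f₂ + 4f₃ + f₄] = 0.25·(2543.71875) = 635.9296875.

635.9296875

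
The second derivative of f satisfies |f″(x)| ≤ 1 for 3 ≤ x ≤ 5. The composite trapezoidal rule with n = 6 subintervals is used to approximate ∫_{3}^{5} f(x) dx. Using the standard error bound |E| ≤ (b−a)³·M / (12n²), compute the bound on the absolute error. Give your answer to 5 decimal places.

|E| ≤ (2)³·1 / (12·6²) = 8/432 = 0.01852.

0.01852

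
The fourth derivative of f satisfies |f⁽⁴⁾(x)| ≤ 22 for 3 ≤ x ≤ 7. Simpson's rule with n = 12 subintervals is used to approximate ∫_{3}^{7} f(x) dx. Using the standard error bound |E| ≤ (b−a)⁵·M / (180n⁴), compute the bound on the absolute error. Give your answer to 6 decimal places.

0.006036

|E| ≤ (4)⁵·22 / (180·12⁴) = 22528/3732480 = 0.006036.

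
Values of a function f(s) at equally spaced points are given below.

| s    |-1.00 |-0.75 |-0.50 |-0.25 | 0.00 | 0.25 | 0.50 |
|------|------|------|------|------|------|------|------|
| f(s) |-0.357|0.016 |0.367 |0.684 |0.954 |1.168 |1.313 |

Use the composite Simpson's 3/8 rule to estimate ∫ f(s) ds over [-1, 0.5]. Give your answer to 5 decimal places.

0.92241

h = 0.25, n = 6.
(3h/8)·[y₀ + 3y₁ + 3y₂ + 2y₃ + 3y₄ + 3y₅ + y₆] = 0.09375·(9.839) = 0.92241.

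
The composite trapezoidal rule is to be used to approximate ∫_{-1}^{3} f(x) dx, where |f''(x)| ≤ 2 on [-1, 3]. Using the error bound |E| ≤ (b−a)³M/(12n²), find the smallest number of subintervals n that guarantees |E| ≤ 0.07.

13

Need 128/(12n²) ≤ 0.07.
n² ≥ 128/(12·0.07) = 152.381 ⇒ n ≥ 12.3443, so the smallest n is 13.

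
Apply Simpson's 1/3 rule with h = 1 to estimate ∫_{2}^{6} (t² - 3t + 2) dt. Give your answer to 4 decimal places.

29.3333

h = (6 − 2)/4 = 1.
Nodes t₀,…,t₄ = 2, 3, 4, 5, 6.
f(t) = t² - 3t + 2: f₀=0, f₁=2, f₂=6, f₃=12, f₄=20.
(h/3)·[f₀ + 4f₁ + 2f₂ + 4f₃ + f₄] = 0.333333·(88) = 29.3333.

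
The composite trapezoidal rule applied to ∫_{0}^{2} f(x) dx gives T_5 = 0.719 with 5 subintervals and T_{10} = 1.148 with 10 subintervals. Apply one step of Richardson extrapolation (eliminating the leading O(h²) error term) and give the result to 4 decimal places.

R = (4·T_{10} − T_5) / 3 = (4·1.148 − 0.719)/3 = (3.873)/3 = 1.2910.

1.2910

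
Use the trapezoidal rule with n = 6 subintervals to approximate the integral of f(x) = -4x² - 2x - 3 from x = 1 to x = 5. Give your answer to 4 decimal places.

-202.5185

h = (5 − 1)/6 = 0.666667.
Nodes x₀,…,x₆ = 1, 1.666667, 2.333333, 3, 3.666667, 4.333333, 5.
f(x) = -4x² - 2x - 3: f₀=-9, f₁=-17.444444, f₂=-29.444444, f₃=-45, f₄=-64.111111, f₅=-86.777778, f₆=-113.
(h/2)·[f₀ + 2f₁ + 2f₂ + 2f₃ + 2f₄ + 2f₅ + f₆] = 0.333333·(-607.555556) = -202.5185.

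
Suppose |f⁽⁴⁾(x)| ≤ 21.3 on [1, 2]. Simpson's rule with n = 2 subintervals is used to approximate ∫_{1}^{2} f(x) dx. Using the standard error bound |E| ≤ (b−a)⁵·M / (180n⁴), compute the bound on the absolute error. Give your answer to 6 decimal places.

0.007396

|E| ≤ (1)⁵·21.3 / (180·2⁴) = 21.3/2880 = 0.007396.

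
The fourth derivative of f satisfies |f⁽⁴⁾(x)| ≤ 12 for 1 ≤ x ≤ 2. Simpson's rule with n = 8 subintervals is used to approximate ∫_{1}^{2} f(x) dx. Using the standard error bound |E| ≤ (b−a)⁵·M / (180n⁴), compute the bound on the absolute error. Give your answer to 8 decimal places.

0.00001628

|E| ≤ (1)⁵·12 / (180·8⁴) = 12/737280 = 0.00001628.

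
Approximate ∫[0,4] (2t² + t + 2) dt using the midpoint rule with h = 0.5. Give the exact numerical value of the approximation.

58.5

h = (4 − 0)/8 = 0.5.
Midpoints m₁,…,m₈ = 0.25, 0.75, 1.25, 1.75, 2.25, 2.75, 3.25, 3.75.
f(m₁)=2.375, f(m₂)=3.875, f(m₃)=6.375, f(m₄)=9.875, f(m₅)=14.375, f(m₆)=19.875, f(m₇)=26.375, f(m₈)=33.875.
h·[f(m₁) + f(m₂) + f(m₃) + f(m₄) + f(m₅) + f(m₆) + f(m₇) + f(m₈)] = 0.5·(117) = 58.5.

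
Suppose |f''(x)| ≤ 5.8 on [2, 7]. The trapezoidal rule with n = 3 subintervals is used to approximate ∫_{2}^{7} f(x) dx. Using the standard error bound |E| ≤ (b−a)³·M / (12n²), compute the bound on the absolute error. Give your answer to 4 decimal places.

|E| ≤ (5)³·5.8 / (12·3²) = 725/108 = 6.7130.

6.7130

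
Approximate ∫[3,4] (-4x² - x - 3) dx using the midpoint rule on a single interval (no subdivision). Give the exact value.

-55.5

M = (b−a)·f(3.5) = 1·(-55.5) = -55.5.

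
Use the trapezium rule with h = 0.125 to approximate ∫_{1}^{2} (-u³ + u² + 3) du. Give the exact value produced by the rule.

h = (2 − 1)/8 = 0.125.
Nodes u₀,…,u₈ = 1, 1.125, 1.25, 1.375, 1.5, 1.625, 1.75, 1.875, 2.
f(u) = -u³ + u² + 3: f₀=3, f₁=2.841796875, f₂=2.609375, f₃=2.291015625, f₄=1.875, f₅=1.349609375, f₆=0.703125, f₇=-0.076171875, f₈=-1.
(h/2)·[f₀ + 2f₁ + 2f₂ + 2f₃ + 2f₄ + 2f₅ + 2f₆ + 2f₇ + f₈] = 0.0625·(25.1875) = 1.57421875.

1.57421875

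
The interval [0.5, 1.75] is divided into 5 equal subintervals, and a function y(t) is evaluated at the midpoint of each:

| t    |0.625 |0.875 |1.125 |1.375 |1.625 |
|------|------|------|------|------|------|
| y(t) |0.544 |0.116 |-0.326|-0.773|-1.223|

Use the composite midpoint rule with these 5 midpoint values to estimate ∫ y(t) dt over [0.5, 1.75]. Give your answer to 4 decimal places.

h = 0.25, n = 5.
h·[y(m₁) + y(m₂) + y(m₃) + y(m₄) + y(m₅)] = 0.25·(-1.662) = -0.4155.

-0.4155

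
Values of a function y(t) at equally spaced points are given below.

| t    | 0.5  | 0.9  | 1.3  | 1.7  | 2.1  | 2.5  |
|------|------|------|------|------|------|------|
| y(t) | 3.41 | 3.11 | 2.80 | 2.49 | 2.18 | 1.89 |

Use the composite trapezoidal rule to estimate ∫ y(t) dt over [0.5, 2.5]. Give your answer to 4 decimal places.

h = 0.4, n = 5.
(h/2)·[y₀ + 2y₁ + 2y₂ + 2y₃ + 2y₄ + y₅] = 0.2·(26.46) = 5.2920.

5.2920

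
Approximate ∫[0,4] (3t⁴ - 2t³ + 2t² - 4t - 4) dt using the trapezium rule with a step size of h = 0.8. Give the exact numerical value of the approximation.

517.59616

h = (4 − 0)/5 = 0.8.
Nodes t₀,…,t₅ = 0, 0.8, 1.6, 2.4, 3.2, 4.
f(t) = 3t⁴ - 2t³ + 2t² - 4t - 4: f₀=-4, f₁=-5.7152, f₂=6.1888, f₃=69.8048, f₄=252.7168, f₅=652.
(h/2)·[f₀ + 2f₁ + 2f₂ + 2f₃ + 2f₄ + f₅] = 0.4·(1293.9904) = 517.59616.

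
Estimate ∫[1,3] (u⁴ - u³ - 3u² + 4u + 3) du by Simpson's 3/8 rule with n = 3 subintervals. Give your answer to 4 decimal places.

24.5185

h = (3 − 1)/3 = 0.666667.
Nodes u₀,…,u₃ = 1, 1.666667, 2.333333, 3.
f(u) = u⁴ - u³ - 3u² + 4u + 3: f₀=4, f₁=4.419753, f₂=12.938272, f₃=42.
(3h/8)·[f₀ + 3f₁ + 3f₂ + f₃] = 0.25·(98.074074) = 24.5185.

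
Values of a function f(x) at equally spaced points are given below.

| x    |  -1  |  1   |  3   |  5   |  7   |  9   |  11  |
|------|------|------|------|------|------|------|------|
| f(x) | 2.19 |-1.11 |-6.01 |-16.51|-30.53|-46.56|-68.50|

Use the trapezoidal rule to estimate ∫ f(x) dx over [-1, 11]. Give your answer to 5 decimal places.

h = 2, n = 6.
(h/2)·[y₀ + 2y₁ + 2y₂ + 2y₃ + 2y₄ + 2y₅ + y₆] = 1·(-267.75) = -267.75000.

-267.75000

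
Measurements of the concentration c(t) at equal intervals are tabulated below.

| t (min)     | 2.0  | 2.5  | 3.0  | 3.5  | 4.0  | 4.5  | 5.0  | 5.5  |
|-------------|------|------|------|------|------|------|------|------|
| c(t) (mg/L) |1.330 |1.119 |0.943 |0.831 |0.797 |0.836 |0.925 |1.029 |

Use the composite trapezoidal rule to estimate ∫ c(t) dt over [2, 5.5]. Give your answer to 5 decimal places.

3.31525

h = 0.5, n = 7.
(h/2)·[y₀ + 2y₁ + 2y₂ + 2y₃ + 2y₄ + 2y₅ + 2y₆ + y₇] = 0.25·(13.261) = 3.31525.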